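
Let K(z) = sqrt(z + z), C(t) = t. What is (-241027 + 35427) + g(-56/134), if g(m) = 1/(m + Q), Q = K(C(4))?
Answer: -1805578731/8782 + 4489*sqrt(2)/17564 ≈ -2.0560e+5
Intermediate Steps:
K(z) = sqrt(2)*sqrt(z) (K(z) = sqrt(2*z) = sqrt(2)*sqrt(z))
Q = 2*sqrt(2) (Q = sqrt(2)*sqrt(4) = sqrt(2)*2 = 2*sqrt(2) ≈ 2.8284)
g(m) = 1/(m + 2*sqrt(2))
(-241027 + 35427) + g(-56/134) = (-241027 + 35427) + 1/(-56/134 + 2*sqrt(2)) = -205600 + 1/(-56*1/134 + 2*sqrt(2)) = -205600 + 1/(-28/67 + 2*sqrt(2))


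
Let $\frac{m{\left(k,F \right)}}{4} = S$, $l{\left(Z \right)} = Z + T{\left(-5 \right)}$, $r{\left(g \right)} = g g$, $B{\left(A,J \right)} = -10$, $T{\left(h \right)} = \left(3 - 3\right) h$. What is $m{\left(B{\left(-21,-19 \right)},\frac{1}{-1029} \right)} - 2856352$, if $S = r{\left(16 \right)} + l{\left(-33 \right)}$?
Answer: $-2855460$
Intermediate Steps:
$T{\left(h \right)} = 0$ ($T{\left(h \right)} = 0 h = 0$)
$r{\left(g \right)} = g^{2}$
$l{\left(Z \right)} = Z$ ($l{\left(Z \right)} = Z + 0 = Z$)
$S = 223$ ($S = 16^{2} - 33 = 256 - 33 = 223$)
$m{\left(k,F \right)} = 892$ ($m{\left(k,F \right)} = 4 \cdot 223 = 892$)
$m{\left(B{\left(-21,-19 \right)},\frac{1}{-1029} \right)} - 2856352 = 892 - 2856352 = -2855460$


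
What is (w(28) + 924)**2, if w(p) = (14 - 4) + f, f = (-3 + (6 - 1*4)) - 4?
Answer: 863041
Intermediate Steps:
f = -5 (f = (-3 + (6 - 4)) - 4 = (-3 + 2) - 4 = -1 - 4 = -5)
w(p) = 5 (w(p) = (14 - 4) - 5 = 10 - 5 = 5)
(w(28) + 924)**2 = (5 + 924)**2 = 929**2 = 863041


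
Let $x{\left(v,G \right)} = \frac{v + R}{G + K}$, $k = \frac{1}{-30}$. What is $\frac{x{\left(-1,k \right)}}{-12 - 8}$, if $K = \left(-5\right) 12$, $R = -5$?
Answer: $- \frac{9}{1801} \approx -0.0049972$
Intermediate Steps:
$K = -60$
$k = - \frac{1}{30} \approx -0.033333$
$x{\left(v,G \right)} = \frac{-5 + v}{-60 + G}$ ($x{\left(v,G \right)} = \frac{v - 5}{G - 60} = \frac{-5 + v}{-60 + G}$)
$\frac{x{\left(-1,k \right)}}{-12 - 8} = \frac{\frac{1}{-60 - \frac{1}{30}} \left(-5 - 1\right)}{-12 - 8} = \frac{\frac{1}{- \frac{1801}{30}} \left(-6\right)}{-20} = \left(- \frac{30}{1801}\right) \left(-6\right) \left(- \frac{1}{20}\right) = \frac{180}{1801} \left(- \frac{1}{20}\right) = - \frac{9}{1801}$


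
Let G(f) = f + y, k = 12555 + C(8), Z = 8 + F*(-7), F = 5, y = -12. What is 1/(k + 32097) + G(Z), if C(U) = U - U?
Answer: -1741427/44652 ≈ -39.000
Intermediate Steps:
C(U) = 0
Z = -27 (Z = 8 + 5*(-7) = 8 - 35 = -27)
k = 12555 (k = 12555 + 0 = 12555)
G(f) = -12 + f (G(f) = f - 12 = -12 + f)
1/(k + 32097) + G(Z) = 1/(12555 + 32097) + (-12 - 27) = 1/44652 - 39 = -1741427/44652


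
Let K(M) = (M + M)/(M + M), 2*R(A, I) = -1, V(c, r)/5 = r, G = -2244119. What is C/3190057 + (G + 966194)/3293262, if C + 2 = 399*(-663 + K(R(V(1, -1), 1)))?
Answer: -1648845272135/3501897831978 ≈ -0.47084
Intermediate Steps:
V(c, r) = 5*r
R(A, I) = -½ (R(A, I) = (½)*(-1) = -½)
K(M) = 1 (K(M) = (2*M)/((2*M)) = (2*M)*(1/(2*M)) = 1)
C = -264140 (C = -2 + 399*(-663 + 1) = -2 + 399*(-662) = -2 - 264138 = -264140)
C/3190057 + (G + 966194)/3293262 = -264140/3190057 + (-2244119 + 966194)/3293262 = -264140*1/3190057 - 1277925*1/3293262 = -264140/3190057 - 425975/1097754 = -1648845272135/3501897831978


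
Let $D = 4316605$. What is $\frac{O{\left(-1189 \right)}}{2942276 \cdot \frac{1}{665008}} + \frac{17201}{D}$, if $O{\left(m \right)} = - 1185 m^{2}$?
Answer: $- \frac{15218230447498926389}{40191909155} \approx -3.7864 \cdot 10^{8}$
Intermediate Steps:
$\frac{O{\left(-1189 \right)}}{2942276 \cdot \frac{1}{665008}} + \frac{17201}{D} = \frac{\left(-1185\right) \left(-1189\right)^{2}}{2942276 \cdot \frac{1}{665008}} + \frac{17201}{4316605} = \frac{\left(-1185\right) 1413721}{2942276 \cdot \frac{1}{665008}} + 17201 \cdot \frac{1}{4316605} = - \frac{1675259385}{\frac{735569}{166252}} + \frac{17201}{4316605} = \left(-1675259385\right) \frac{166252}{735569} + \frac{17201}{4316605} = - \frac{3525509155380}{9311} + \frac{17201}{4316605} = - \frac{15218230447498926389}{40191909155}$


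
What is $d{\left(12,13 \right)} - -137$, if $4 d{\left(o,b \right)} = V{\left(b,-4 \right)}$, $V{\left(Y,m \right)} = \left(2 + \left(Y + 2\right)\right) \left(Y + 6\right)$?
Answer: $\frac{871}{4} \approx 217.75$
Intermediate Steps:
$V{\left(Y,m \right)} = \left(4 + Y\right) \left(6 + Y\right)$ ($V{\left(Y,m \right)} = \left(2 + \left(2 + Y\right)\right) \left(6 + Y\right) = \left(4 + Y\right) \left(6 + Y\right)$)
$d{\left(o,b \right)} = 6 + \frac{b^{2}}{4} + \frac{5 b}{2}$ ($d{\left(o,b \right)} = \frac{24 + b^{2} + 10 b}{4} = 6 + \frac{b^{2}}{4} + \frac{5 b}{2}$)
$d{\left(12,13 \right)} - -137 = \left(6 + \frac{13^{2}}{4} + \frac{5}{2} \cdot 13\right) - -137 = \left(6 + \frac{1}{4} \cdot 169 + \frac{65}{2}\right) + 137 = \left(6 + \frac{169}{4} + \frac{65}{2}\right) + 137 = \frac{323}{4} + 137 = \frac{871}{4}$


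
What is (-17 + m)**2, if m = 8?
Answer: 81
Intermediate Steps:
(-17 + m)**2 = (-17 + 8)**2 = (-9)**2 = 81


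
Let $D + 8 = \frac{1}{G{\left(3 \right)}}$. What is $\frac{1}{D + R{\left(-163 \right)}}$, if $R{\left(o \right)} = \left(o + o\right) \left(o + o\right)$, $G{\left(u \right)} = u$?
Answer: $\frac{3}{318805} \approx 9.4101 \cdot 10^{-6}$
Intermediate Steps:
$R{\left(o \right)} = 4 o^{2}$ ($R{\left(o \right)} = 2 o 2 o = 4 o^{2}$)
$D = - \frac{23}{3}$ ($D = -8 + \frac{1}{3} = - \frac{23}{3} \approx -7.6667$)
$\frac{1}{D + R{\left(-163 \right)}} = \frac{1}{- \frac{23}{3} + 4 \left(-163\right)^{2}} = \frac{1}{- \frac{23}{3} + 4 \cdot 26569} = \frac{1}{- \frac{23}{3} + 106276} = \frac{1}{\frac{318805}{3}} = \frac{3}{318805}$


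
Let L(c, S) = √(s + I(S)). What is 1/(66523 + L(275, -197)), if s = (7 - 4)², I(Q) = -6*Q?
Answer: 66523/4425308338 - √1191/4425308338 ≈ 1.5025e-5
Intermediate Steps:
s = 9 (s = 3² = 9)
L(c, S) = √(9 - 6*S)
1/(66523 + L(275, -197)) = 1/(66523 + √(9 - 6*(-197))) = 1/(66523 + √(9 + 1182)) = 1/(66523 + √1191)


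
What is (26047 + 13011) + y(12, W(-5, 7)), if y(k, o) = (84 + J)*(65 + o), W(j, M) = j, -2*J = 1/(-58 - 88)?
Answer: 3219169/73 ≈ 44098.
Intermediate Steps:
J = 1/292 (J = -1/(2*(-58 - 88)) = -1/2/(-146) = -1/2*(-1/146) = 1/292 ≈ 0.0034247)
y(k, o) = 1594385/292 + 24529*o/292 (y(k, o) = (84 + 1/292)*(65 + o) = 24529*(65 + o)/292 = 1594385/292 + 24529*o/292)
(26047 + 13011) + y(12, W(-5, 7)) = (26047 + 13011) + (1594385/292 + (24529/292)*(-5)) = 39058 + (1594385/292 - 122645/292) = 39058 + 367935/73 = 3219169/73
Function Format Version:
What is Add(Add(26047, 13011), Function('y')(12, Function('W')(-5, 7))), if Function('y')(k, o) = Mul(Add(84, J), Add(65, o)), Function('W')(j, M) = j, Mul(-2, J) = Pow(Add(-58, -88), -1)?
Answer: Rational(3219169, 73) ≈ 44098.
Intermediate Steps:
J = Rational(1, 292) (J = Mul(Rational(-1, 2), Pow(Add(-58, -88), -1)) = Mul(Rational(-1, 2), Pow(-146, -1)) = Mul(Rational(-1, 2), Rational(-1, 146)) = Rational(1, 292) ≈ 0.0034247)
Function('y')(k, o) = Add(Rational(1594385, 292), Mul(Rational(24529, 292), o)) (Function('y')(k, o) = Mul(Add(84, Rational(1, 292)), Add(65, o)) = Mul(Rational(24529, 292), Add(65, o)) = Add(Rational(1594385, 292), Mul(Rational(24529, 292), o)))
Add(Add(26047, 13011), Function('y')(12, Function('W')(-5, 7))) = Add(Add(26047, 13011), Add(Rational(1594385, 292), Mul(Rational(24529, 292), -5))) = Add(39058, Add(Rational(1594385, 292), Rational(-122645, 292))) = Add(39058, Rational(367935, 73)) = Rational(3219169, 73)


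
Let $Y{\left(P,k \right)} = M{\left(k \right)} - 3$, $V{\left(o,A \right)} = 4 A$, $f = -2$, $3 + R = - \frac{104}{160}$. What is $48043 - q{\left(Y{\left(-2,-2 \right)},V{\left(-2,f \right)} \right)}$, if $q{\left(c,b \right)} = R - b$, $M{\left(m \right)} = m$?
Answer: $\frac{960773}{20} \approx 48039.0$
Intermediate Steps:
$R = - \frac{73}{20}$ ($R = -3 - \frac{104}{160} = -3 - \frac{13}{20} = - \frac{73}{20} \approx -3.65$)
$Y{\left(P,k \right)} = -3 + k$ ($Y{\left(P,k \right)} = k - 3 = -3 + k$)
$q{\left(c,b \right)} = - \frac{73}{20} - b$
$48043 - q{\left(Y{\left(-2,-2 \right)},V{\left(-2,f \right)} \right)} = 48043 - \left(- \frac{73}{20} - 4 \left(-2\right)\right) = 48043 - \left(- \frac{73}{20} - -8\right) = 48043 - \left(- \frac{73}{20} + 8\right) = 48043 - \frac{87}{20} = \frac{960773}{20}$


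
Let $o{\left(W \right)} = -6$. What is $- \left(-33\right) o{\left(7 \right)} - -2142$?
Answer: $1944$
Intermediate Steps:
$- \left(-33\right) o{\left(7 \right)} - -2142 = - \left(-33\right) \left(-6\right) - -2142 = \left(-1\right) 198 + 2142 = -198 + 2142 = 1944$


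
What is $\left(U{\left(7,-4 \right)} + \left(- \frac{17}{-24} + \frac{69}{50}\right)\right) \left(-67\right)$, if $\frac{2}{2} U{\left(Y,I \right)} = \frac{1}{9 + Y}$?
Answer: $- \frac{172927}{1200} \approx -144.11$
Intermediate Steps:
$U{\left(Y,I \right)} = \frac{1}{9 + Y}$
$\left(U{\left(7,-4 \right)} + \left(- \frac{17}{-24} + \frac{69}{50}\right)\right) \left(-67\right) = \left(\frac{1}{9 + 7} + \left(- \frac{17}{-24} + \frac{69}{50}\right)\right) \left(-67\right) = \left(\frac{1}{16} + \left(\left(-17\right) \left(- \frac{1}{24}\right) + 69 \cdot \frac{1}{50}\right)\right) \left(-67\right) = \left(\frac{1}{16} + \left(\frac{17}{24} + \frac{69}{50}\right)\right) \left(-67\right) = \left(\frac{1}{16} + \frac{1253}{600}\right) \left(-67\right) = \frac{2581}{1200} \left(-67\right) = - \frac{172927}{1200}$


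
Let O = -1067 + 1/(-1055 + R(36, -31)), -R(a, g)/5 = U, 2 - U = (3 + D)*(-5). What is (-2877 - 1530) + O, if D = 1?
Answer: -6377211/1165 ≈ -5474.0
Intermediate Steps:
U = 22 (U = 2 - (3 + 1)*(-5) = 2 - 4*(-5) = 2 - 1*(-20) = 2 + 20 = 22)
R(a, g) = -110 (R(a, g) = -5*22 = -110)
O = -1243056/1165 (O = -1067 + 1/(-1055 - 110) = -1067 + 1/(-1165) = -1067 - 1/1165 = -1243056/1165 ≈ -1067.0)
(-2877 - 1530) + O = (-2877 - 1530) - 1243056/1165 = -4407 - 1243056/1165 = -6377211/1165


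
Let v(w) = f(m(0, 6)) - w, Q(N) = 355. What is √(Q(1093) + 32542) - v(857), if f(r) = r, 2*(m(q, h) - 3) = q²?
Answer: 854 + √32897 ≈ 1035.4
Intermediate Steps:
m(q, h) = 3 + q²/2
v(w) = 3 - w (v(w) = (3 + (½)*0²) - w = (3 + (½)*0) - w = (3 + 0) - w = 3 - w)
√(Q(1093) + 32542) - v(857) = √(355 + 32542) - (3 - 1*857) = √32897 - (3 - 857) = √32897 - 1*(-854) = √32897 + 854 = 854 + √32897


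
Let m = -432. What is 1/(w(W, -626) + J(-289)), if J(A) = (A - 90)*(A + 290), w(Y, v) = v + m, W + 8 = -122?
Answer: -1/1437 ≈ -0.00069589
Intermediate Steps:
W = -130 (W = -8 - 122 = -130)
w(Y, v) = -432 + v (w(Y, v) = v - 432 = -432 + v)
J(A) = (-90 + A)*(290 + A)
1/(w(W, -626) + J(-289)) = 1/((-432 - 626) + (-26100 + (-289)² + 200*(-289))) = 1/(-1058 + (-26100 + 83521 - 57800)) = 1/(-1058 - 379) = 1/(-1437) = -1/1437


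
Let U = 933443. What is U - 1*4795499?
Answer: -3862056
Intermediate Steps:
U - 1*4795499 = 933443 - 1*4795499 = 933443 - 4795499 = -3862056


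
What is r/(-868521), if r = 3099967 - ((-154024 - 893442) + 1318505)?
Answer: -942976/289507 ≈ -3.2572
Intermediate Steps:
r = 2828928 (r = 3099967 - (-1047466 + 1318505) = 3099967 - 1*271039 = 3099967 - 271039 = 2828928)
r/(-868521) = 2828928/(-868521) = 2828928*(-1/868521) = -942976/289507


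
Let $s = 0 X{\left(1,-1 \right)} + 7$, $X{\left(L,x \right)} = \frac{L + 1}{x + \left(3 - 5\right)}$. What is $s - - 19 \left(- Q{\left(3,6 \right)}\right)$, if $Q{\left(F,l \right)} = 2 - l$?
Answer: $83$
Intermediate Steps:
$X{\left(L,x \right)} = \frac{1 + L}{-2 + x}$ ($X{\left(L,x \right)} = \frac{1 + L}{x - 2} = \frac{1 + L}{-2 + x}$)
$s = 7$ ($s = 0 \frac{1 + 1}{-2 - 1} + 7 = 0 \frac{1}{-3} \cdot 2 + 7 = 0 \left(\left(- \frac{1}{3}\right) 2\right) + 7 = 0 \left(- \frac{2}{3}\right) + 7 = 0 + 7 = 7$)
$s - - 19 \left(- Q{\left(3,6 \right)}\right) = 7 - - 19 \left(- (2 - 6)\right) = 7 - - 19 \left(\left(-1\right) \left(-4\right)\right) = 7 - \left(-19\right) 4 = 7 - -76 = 7 + 76 = 83$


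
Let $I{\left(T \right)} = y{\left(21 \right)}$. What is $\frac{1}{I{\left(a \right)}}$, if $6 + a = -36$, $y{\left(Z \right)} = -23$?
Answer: $- \frac{1}{23} \approx -0.043478$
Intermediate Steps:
$a = -42$ ($a = -6 - 36 = -42$)
$I{\left(T \right)} = -23$
$\frac{1}{I{\left(a \right)}} = \frac{1}{-23} = - \frac{1}{23}$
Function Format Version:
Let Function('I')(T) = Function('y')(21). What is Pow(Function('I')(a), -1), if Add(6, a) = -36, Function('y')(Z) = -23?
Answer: Rational(-1, 23) ≈ -0.043478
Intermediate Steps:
a = -42 (a = Add(-6, -36) = -42)
Function('I')(T) = -23
Pow(Function('I')(a), -1) = Pow(-23, -1) = Rational(-1, 23)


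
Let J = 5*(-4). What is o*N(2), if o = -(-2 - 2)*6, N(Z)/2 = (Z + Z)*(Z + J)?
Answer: -3456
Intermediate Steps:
J = -20
N(Z) = 4*Z*(-20 + Z) (N(Z) = 2*((Z + Z)*(Z - 20)) = 2*((2*Z)*(-20 + Z)) = 2*(2*Z*(-20 + Z)) = 4*Z*(-20 + Z))
o = 24 (o = -1*(-4)*6 = 4*6 = 24)
o*N(2) = 24*(4*2*(-20 + 2)) = 24*(4*2*(-18)) = 24*(-144) = -3456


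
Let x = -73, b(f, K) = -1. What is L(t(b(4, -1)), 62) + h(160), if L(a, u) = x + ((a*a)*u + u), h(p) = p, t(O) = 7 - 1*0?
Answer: 3187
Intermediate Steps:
t(O) = 7 (t(O) = 7 + 0 = 7)
L(a, u) = -73 + u + u*a² (L(a, u) = -73 + ((a*a)*u + u) = -73 + (a²*u + u) = -73 + (u*a² + u) = -73 + (u + u*a²) = -73 + u + u*a²)
L(t(b(4, -1)), 62) + h(160) = (-73 + 62 + 62*7²) + 160 = (-73 + 62 + 62*49) + 160 = (-73 + 62 + 3038) + 160 = 3027 + 160 = 3187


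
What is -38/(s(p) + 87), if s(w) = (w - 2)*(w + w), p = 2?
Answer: -38/87 ≈ -0.43678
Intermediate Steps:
s(w) = 2*w*(-2 + w) (s(w) = (-2 + w)*(2*w) = 2*w*(-2 + w))
-38/(s(p) + 87) = -38/(2*2*(-2 + 2) + 87) = -38/(2*2*0 + 87) = -38/(0 + 87) = -38/87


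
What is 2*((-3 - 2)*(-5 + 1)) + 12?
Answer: 52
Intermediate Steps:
2*((-3 - 2)*(-5 + 1)) + 12 = 2*(-5*(-4)) + 12 = 2*20 + 12 = 40 + 12 = 52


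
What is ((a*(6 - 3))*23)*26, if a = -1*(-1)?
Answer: 1794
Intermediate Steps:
a = 1
((a*(6 - 3))*23)*26 = ((1*(6 - 3))*23)*26 = ((1*3)*23)*26 = (3*23)*26 = 69*26 = 1794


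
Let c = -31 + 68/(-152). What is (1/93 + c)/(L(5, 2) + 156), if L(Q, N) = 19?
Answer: -15871/88350 ≈ -0.17964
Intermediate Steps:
c = -1195/38 (c = -31 + 68*(-1/152) = -31 - 17/38 = -1195/38 ≈ -31.447)
(1/93 + c)/(L(5, 2) + 156) = (1/93 - 1195/38)/(19 + 156) = (1/93 - 1195/38)/175 = -111097/3534*1/175 = -15871/88350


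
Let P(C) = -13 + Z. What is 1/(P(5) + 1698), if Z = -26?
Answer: 1/1659 ≈ 0.00060277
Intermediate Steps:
P(C) = -39 (P(C) = -13 - 26 = -39)
1/(P(5) + 1698) = 1/(-39 + 1698) = 1/1659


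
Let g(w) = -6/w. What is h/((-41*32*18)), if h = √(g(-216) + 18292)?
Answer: -√658513/141696 ≈ -0.0057270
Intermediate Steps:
h = √658513/6 (h = √(-6/(-216) + 18292) = √(-6*(-1/216) + 18292) = √(1/36 + 18292) = √(658513/36) = √658513/6 ≈ 135.25)
h/((-41*32*18)) = (√658513/6)/((-41*32*18)) = (√658513/6)/((-1312*18)) = (√658513/6)/(-23616) = (√658513/6)*(-1/23616) = -√658513/141696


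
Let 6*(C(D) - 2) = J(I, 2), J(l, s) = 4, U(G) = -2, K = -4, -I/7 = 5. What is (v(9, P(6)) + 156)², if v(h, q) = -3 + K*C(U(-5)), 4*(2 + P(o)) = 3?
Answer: 182329/9 ≈ 20259.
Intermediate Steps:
I = -35 (I = -7*5 = -35)
C(D) = 8/3 (C(D) = 2 + (⅙)*4 = 2 + ⅔ = 8/3)
P(o) = -5/4 (P(o) = -2 + (¼)*3 = -2 + ¾ = -5/4)
v(h, q) = -41/3 (v(h, q) = -3 - 4*8/3 = -3 - 32/3 = -41/3)
(v(9, P(6)) + 156)² = (-41/3 + 156)² = (427/3)² = 182329/9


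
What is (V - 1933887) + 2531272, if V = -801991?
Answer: -204606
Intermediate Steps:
(V - 1933887) + 2531272 = (-801991 - 1933887) + 2531272 = -2735878 + 2531272 = -204606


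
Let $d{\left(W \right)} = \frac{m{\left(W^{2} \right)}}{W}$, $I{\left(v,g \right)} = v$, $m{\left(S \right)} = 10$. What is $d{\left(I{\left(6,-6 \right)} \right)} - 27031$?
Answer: $- \frac{81088}{3} \approx -27029.0$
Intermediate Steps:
$d{\left(W \right)} = \frac{10}{W}$
$d{\left(I{\left(6,-6 \right)} \right)} - 27031 = \frac{10}{6} - 27031 = 10 \cdot \frac{1}{6} - 27031 = \frac{5}{3} - 27031 = - \frac{81088}{3}$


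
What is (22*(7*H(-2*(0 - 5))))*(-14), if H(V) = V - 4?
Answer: -12936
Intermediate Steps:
H(V) = -4 + V
(22*(7*H(-2*(0 - 5))))*(-14) = (22*(7*(-4 - 2*(0 - 5))))*(-14) = (22*(7*(-4 - 2*(-5))))*(-14) = (22*(7*(-4 + 10)))*(-14) = (22*(7*6))*(-14) = (22*42)*(-14) = 924*(-14) = -12936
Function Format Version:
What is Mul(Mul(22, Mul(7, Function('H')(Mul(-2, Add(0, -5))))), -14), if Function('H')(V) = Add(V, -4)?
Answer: -12936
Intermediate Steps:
Function('H')(V) = Add(-4, V)
Mul(Mul(22, Mul(7, Function('H')(Mul(-2, Add(0, -5))))), -14) = Mul(Mul(22, Mul(7, Add(-4, Mul(-2, Add(0, -5))))), -14) = Mul(Mul(22, Mul(7, Add(-4, Mul(-2, -5)))), -14) = Mul(Mul(22, Mul(7, Add(-4, 10))), -14) = Mul(Mul(22, Mul(7, 6)), -14) = Mul(Mul(22, 42), -14) = Mul(924, -14) = -12936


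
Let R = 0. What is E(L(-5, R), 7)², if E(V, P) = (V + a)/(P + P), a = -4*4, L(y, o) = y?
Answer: 9/4 ≈ 2.2500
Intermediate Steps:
a = -16
E(V, P) = (-16 + V)/(2*P) (E(V, P) = (V - 16)/(P + P) = (-16 + V)/((2*P)) = (-16 + V)*(1/(2*P)) = (-16 + V)/(2*P))
E(L(-5, R), 7)² = ((½)*(-16 - 5)/7)² = ((½)*(⅐)*(-21))² = (-3/2)² = 9/4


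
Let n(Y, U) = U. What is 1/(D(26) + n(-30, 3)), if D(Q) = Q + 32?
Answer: 1/61 ≈ 0.016393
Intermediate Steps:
D(Q) = 32 + Q
1/(D(26) + n(-30, 3)) = 1/((32 + 26) + 3) = 1/(58 + 3) = 1/61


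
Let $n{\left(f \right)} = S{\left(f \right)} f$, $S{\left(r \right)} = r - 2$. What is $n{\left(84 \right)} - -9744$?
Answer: $16632$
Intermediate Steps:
$S{\left(r \right)} = -2 + r$
$n{\left(f \right)} = f \left(-2 + f\right)$ ($n{\left(f \right)} = \left(-2 + f\right) f = f \left(-2 + f\right)$)
$n{\left(84 \right)} - -9744 = 84 \left(-2 + 84\right) - -9744 = 84 \cdot 82 + 9744 = 6888 + 9744 = 16632$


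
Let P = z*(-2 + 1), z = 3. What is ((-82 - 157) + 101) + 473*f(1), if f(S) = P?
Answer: -1557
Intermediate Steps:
P = -3 (P = 3*(-2 + 1) = 3*(-1) = -3)
f(S) = -3
((-82 - 157) + 101) + 473*f(1) = ((-82 - 157) + 101) + 473*(-3) = (-239 + 101) - 1419 = -138 - 1419 = -1557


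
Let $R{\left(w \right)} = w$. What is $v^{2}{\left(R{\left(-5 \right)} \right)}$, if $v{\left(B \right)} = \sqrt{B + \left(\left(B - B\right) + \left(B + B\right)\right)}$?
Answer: $-15$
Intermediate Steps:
$v{\left(B \right)} = \sqrt{3} \sqrt{B}$ ($v{\left(B \right)} = \sqrt{B + \left(0 + 2 B\right)} = \sqrt{B + 2 B} = \sqrt{3 B} = \sqrt{3} \sqrt{B}$)
$v^{2}{\left(R{\left(-5 \right)} \right)} = \left(\sqrt{3} \sqrt{-5}\right)^{2} = \left(\sqrt{3} i \sqrt{5}\right)^{2} = \left(i \sqrt{15}\right)^{2} = -15$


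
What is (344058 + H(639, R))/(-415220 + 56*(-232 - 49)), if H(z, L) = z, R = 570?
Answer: -114899/143652 ≈ -0.79984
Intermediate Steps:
(344058 + H(639, R))/(-415220 + 56*(-232 - 49)) = (344058 + 639)/(-415220 + 56*(-232 - 49)) = 344697/(-415220 + 56*(-281)) = 344697/(-415220 - 15736) = 344697/(-430956) = 344697*(-1/430956) = -114899/143652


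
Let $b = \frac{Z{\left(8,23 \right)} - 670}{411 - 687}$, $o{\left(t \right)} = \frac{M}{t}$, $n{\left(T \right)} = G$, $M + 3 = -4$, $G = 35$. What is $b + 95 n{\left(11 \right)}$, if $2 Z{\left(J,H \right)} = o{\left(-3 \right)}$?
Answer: $\frac{5510213}{1656} \approx 3327.4$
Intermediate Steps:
$M = -7$ ($M = -3 - 4 = -7$)
$n{\left(T \right)} = 35$
$o{\left(t \right)} = - \frac{7}{t}$
$Z{\left(J,H \right)} = \frac{7}{6}$ ($Z{\left(J,H \right)} = \frac{\left(-7\right) \frac{1}{-3}}{2} = \frac{\left(-7\right) \left(- \frac{1}{3}\right)}{2} = \frac{1}{2} \cdot \frac{7}{3} = \frac{7}{6}$)
$b = \frac{4013}{1656}$ ($b = \frac{\frac{7}{6} - 670}{411 - 687} = - \frac{4013}{6 \left(-276\right)} = \left(- \frac{4013}{6}\right) \left(- \frac{1}{276}\right) = \frac{4013}{1656} \approx 2.4233$)
$b + 95 n{\left(11 \right)} = \frac{4013}{1656} + 95 \cdot 35 = \frac{4013}{1656} + 3325 = \frac{5510213}{1656}$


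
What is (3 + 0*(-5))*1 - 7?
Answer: -4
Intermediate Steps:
(3 + 0*(-5))*1 - 7 = (3 + 0)*1 - 7 = 3*1 - 7 = 3 - 7 = -4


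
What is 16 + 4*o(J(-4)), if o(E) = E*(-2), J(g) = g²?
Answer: -112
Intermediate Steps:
o(E) = -2*E
16 + 4*o(J(-4)) = 16 + 4*(-2*(-4)²) = 16 + 4*(-2*16) = 16 + 4*(-32) = 16 - 128 = -112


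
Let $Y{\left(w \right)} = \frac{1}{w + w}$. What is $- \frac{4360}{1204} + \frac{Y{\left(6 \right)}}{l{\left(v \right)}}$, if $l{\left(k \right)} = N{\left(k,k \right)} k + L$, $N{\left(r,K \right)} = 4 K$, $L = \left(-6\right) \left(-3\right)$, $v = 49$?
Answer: $- \frac{125855459}{34754664} \approx -3.6213$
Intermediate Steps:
$L = 18$
$Y{\left(w \right)} = \frac{1}{2 w}$
$l{\left(k \right)} = 18 + 4 k^{2}$ ($l{\left(k \right)} = 4 k k + 18 = 4 k^{2} + 18 = 18 + 4 k^{2}$)
$- \frac{4360}{1204} + \frac{Y{\left(6 \right)}}{l{\left(v \right)}} = - \frac{4360}{1204} + \frac{\frac{1}{2} \cdot \frac{1}{6}}{18 + 4 \cdot 49^{2}} = \left(-4360\right) \frac{1}{1204} + \frac{\frac{1}{2} \cdot \frac{1}{6}}{18 + 4 \cdot 2401} = - \frac{1090}{301} + \frac{1}{12 \left(18 + 9604\right)} = - \frac{1090}{301} + \frac{1}{12 \cdot 9622} = - \frac{1090}{301} + \frac{1}{12} \cdot \frac{1}{9622} = - \frac{1090}{301} + \frac{1}{115464} = - \frac{125855459}{34754664}$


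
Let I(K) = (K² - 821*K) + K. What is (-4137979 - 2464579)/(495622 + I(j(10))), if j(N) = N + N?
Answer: -3301279/239811 ≈ -13.766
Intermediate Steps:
j(N) = 2*N
I(K) = K² - 820*K
(-4137979 - 2464579)/(495622 + I(j(10))) = (-4137979 - 2464579)/(495622 + (2*10)*(-820 + 2*10)) = -6602558/(495622 + 20*(-820 + 20)) = -6602558/(495622 + 20*(-800)) = -6602558/(495622 - 16000) = -6602558/479622 = -6602558*1/479622 = -3301279/239811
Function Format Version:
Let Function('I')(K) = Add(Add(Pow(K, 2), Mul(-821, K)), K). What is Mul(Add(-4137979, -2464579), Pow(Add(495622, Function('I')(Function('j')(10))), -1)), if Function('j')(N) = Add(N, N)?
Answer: Rational(-3301279, 239811) ≈ -13.766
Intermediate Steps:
Function('j')(N) = Mul(2, N)
Function('I')(K) = Add(Pow(K, 2), Mul(-820, K))
Mul(Add(-4137979, -2464579), Pow(Add(495622, Function('I')(Function('j')(10))), -1)) = Mul(Add(-4137979, -2464579), Pow(Add(495622, Mul(Mul(2, 10), Add(-820, Mul(2, 10)))), -1)) = Mul(-6602558, Pow(Add(495622, Mul(20, Add(-820, 20))), -1)) = Mul(-6602558, Pow(Add(495622, Mul(20, -800)), -1)) = Mul(-6602558, Pow(Add(495622, -16000), -1)) = Mul(-6602558, Pow(479622, -1)) = Mul(-6602558, Rational(1, 479622)) = Rational(-3301279, 239811)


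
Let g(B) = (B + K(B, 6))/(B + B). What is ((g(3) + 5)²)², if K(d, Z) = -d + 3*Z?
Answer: 4096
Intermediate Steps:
g(B) = 9/B (g(B) = (B + (-B + 3*6))/(B + B) = (B + (-B + 18))/((2*B)) = (B + (18 - B))*(1/(2*B)) = 18*(1/(2*B)) = 9/B)
((g(3) + 5)²)² = ((9/3 + 5)²)² = ((9*(⅓) + 5)²)² = ((3 + 5)²)² = (8²)² = 64² = 4096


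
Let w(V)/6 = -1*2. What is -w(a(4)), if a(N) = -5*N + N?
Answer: 12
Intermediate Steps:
a(N) = -4*N
w(V) = -12 (w(V) = 6*(-1*2) = 6*(-2) = -12)
-w(a(4)) = -1*(-12) = 12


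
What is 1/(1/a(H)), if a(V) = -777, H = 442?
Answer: -777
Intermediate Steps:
1/(1/a(H)) = 1/(1/(-777)) = 1/(-1/777) = -777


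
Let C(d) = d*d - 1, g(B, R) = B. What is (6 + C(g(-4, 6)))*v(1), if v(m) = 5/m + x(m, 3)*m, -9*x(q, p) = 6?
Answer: 91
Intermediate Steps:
x(q, p) = -⅔ (x(q, p) = -⅑*6 = -⅔)
C(d) = -1 + d² (C(d) = d² - 1 = -1 + d²)
v(m) = 5/m - 2*m/3
(6 + C(g(-4, 6)))*v(1) = (6 + (-1 + (-4)²))*(5/1 - ⅔*1) = (6 + (-1 + 16))*(5*1 - ⅔) = (6 + 15)*(5 - ⅔) = 21*(13/3) = 91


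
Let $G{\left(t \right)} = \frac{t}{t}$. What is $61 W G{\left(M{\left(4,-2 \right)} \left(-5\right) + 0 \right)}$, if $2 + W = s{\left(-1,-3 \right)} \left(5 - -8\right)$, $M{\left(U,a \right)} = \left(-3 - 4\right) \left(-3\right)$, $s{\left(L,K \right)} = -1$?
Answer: $-915$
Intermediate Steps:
$M{\left(U,a \right)} = 21$ ($M{\left(U,a \right)} = \left(-7\right) \left(-3\right) = 21$)
$G{\left(t \right)} = 1$
$W = -15$ ($W = -2 - \left(5 - -8\right) = -2 - \left(5 + 8\right) = -2 - 13 = -15$)
$61 W G{\left(M{\left(4,-2 \right)} \left(-5\right) + 0 \right)} = 61 \left(-15\right) 1 = \left(-915\right) 1 = -915$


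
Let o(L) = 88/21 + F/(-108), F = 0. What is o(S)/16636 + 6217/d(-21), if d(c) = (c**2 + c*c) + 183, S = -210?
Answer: 181003331/31005345 ≈ 5.8378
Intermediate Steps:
d(c) = 183 + 2*c**2 (d(c) = (c**2 + c**2) + 183 = 2*c**2 + 183 = 183 + 2*c**2)
o(L) = 88/21 (o(L) = 88/21 + 0/(-108) = 88*(1/21) + 0*(-1/108) = 88/21 + 0 = 88/21)
o(S)/16636 + 6217/d(-21) = (88/21)/16636 + 6217/(183 + 2*(-21)**2) = (88/21)*(1/16636) + 6217/(183 + 2*441) = 22/87339 + 6217/(183 + 882) = 22/87339 + 6217/1065 = 181003331/31005345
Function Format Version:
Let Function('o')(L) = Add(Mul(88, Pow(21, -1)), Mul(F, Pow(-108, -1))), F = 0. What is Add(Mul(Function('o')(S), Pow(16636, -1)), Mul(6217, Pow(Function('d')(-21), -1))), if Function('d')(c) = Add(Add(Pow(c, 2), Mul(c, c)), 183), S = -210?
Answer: Rational(181003331, 31005345) ≈ 5.8378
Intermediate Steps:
Function('d')(c) = Add(183, Mul(2, Pow(c, 2))) (Function('d')(c) = Add(Add(Pow(c, 2), Pow(c, 2)), 183) = Add(Mul(2, Pow(c, 2)), 183) = Add(183, Mul(2, Pow(c, 2))))
Function('o')(L) = Rational(88, 21) (Function('o')(L) = Add(Mul(88, Pow(21, -1)), Mul(0, Pow(-108, -1))) = Add(Mul(88, Rational(1, 21)), Mul(0, Rational(-1, 108))) = Add(Rational(88, 21), 0) = Rational(88, 21))
Add(Mul(Function('o')(S), Pow(16636, -1)), Mul(6217, Pow(Function('d')(-21), -1))) = Add(Mul(Rational(88, 21), Pow(16636, -1)), Mul(6217, Pow(Add(183, Mul(2, Pow(-21, 2))), -1))) = Add(Mul(Rational(88, 21), Rational(1, 16636)), Mul(6217, Pow(Add(183, Mul(2, 441)), -1))) = Add(Rational(22, 87339), Mul(6217, Pow(Add(183, 882), -1))) = Add(Rational(22, 87339), Mul(6217, Pow(1065, -1))) = Add(Rational(22, 87339), Mul(6217, Rational(1, 1065))) = Add(Rational(22, 87339), Rational(6217, 1065)) = Rational(181003331, 31005345)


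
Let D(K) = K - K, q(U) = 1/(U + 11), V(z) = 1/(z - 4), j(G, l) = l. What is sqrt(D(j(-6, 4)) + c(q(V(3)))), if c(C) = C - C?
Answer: 0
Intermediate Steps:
V(z) = 1/(-4 + z)
q(U) = 1/(11 + U)
c(C) = 0
D(K) = 0
sqrt(D(j(-6, 4)) + c(q(V(3)))) = sqrt(0 + 0) = sqrt(0) = 0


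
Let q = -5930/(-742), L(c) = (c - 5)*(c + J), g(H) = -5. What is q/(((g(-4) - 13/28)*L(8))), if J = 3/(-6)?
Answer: -4744/72981 ≈ -0.065003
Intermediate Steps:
J = -1/2 (J = 3*(-1/6) = -1/2 ≈ -0.50000)
L(c) = (-5 + c)*(-1/2 + c) (L(c) = (c - 5)*(c - 1/2) = (-5 + c)*(-1/2 + c))
q = 2965/371 (q = -5930*(-1/742) = 2965/371 ≈ 7.9919)
q/(((g(-4) - 13/28)*L(8))) = 2965/(371*(((-5 - 13/28)*(5/2 + 8**2 - 11/2*8)))) = 2965/(371*(((-5 - 13*1/28)*(5/2 + 64 - 44)))) = 2965/(371*(((-5 - 13/28)*(45/2)))) = 2965/(371*((-153/28*45/2))) = 2965/(371*(-6885/56)) = (2965/371)*(-56/6885) = -4744/72981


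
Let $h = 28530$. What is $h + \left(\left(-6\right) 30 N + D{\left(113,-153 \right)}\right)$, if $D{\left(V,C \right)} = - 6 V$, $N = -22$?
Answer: $31812$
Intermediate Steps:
$h + \left(\left(-6\right) 30 N + D{\left(113,-153 \right)}\right) = 28530 - \left(678 - \left(-6\right) 30 \left(-22\right)\right) = 28530 - -3282 = 28530 + \left(3960 - 678\right) = 28530 + 3282 = 31812$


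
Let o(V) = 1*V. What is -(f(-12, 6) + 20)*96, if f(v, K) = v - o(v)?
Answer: -1920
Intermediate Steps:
o(V) = V
f(v, K) = 0 (f(v, K) = v - v = 0)
-(f(-12, 6) + 20)*96 = -(0 + 20)*96 = -20*96 = -1*1920 = -1920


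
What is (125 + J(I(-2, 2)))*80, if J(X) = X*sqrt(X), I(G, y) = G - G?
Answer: 10000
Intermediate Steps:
I(G, y) = 0
J(X) = X**(3/2)
(125 + J(I(-2, 2)))*80 = (125 + 0**(3/2))*80 = (125 + 0)*80 = 125*80 = 10000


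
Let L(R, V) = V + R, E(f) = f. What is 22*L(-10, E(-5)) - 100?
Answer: -430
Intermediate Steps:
L(R, V) = R + V
22*L(-10, E(-5)) - 100 = 22*(-10 - 5) - 100 = 22*(-15) - 100 = -330 - 100 = -430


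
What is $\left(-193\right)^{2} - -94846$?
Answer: $132095$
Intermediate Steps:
$\left(-193\right)^{2} - -94846 = 37249 + 94846 = 132095$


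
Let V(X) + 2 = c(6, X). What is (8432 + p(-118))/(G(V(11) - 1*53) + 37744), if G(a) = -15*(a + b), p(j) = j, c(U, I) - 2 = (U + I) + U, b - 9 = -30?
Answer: 8314/38509 ≈ 0.21590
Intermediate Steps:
b = -21 (b = 9 - 30 = -21)
c(U, I) = 2 + I + 2*U (c(U, I) = 2 + ((U + I) + U) = 2 + ((I + U) + U) = 2 + (I + 2*U) = 2 + I + 2*U)
V(X) = 12 + X (V(X) = -2 + (2 + X + 2*6) = -2 + (2 + X + 12) = -2 + (14 + X) = 12 + X)
G(a) = 315 - 15*a (G(a) = -15*(a - 21) = -15*(-21 + a) = 315 - 15*a)
(8432 + p(-118))/(G(V(11) - 1*53) + 37744) = (8432 - 118)/((315 - 15*((12 + 11) - 1*53)) + 37744) = 8314/((315 - 15*(23 - 53)) + 37744) = 8314/((315 - 15*(-30)) + 37744) = 8314/((315 + 450) + 37744) = 8314/(765 + 37744) = 8314/38509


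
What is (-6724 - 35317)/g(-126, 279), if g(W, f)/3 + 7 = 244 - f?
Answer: 42041/126 ≈ 333.66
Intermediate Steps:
g(W, f) = 711 - 3*f (g(W, f) = -21 + 3*(244 - f) = -21 + (732 - 3*f) = 711 - 3*f)
(-6724 - 35317)/g(-126, 279) = (-6724 - 35317)/(711 - 3*279) = -42041/(711 - 837) = -42041/(-126) = -42041*(-1/126) = 42041/126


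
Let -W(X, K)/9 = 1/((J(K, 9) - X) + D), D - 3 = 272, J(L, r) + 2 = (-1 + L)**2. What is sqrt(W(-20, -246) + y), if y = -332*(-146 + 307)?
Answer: I*sqrt(22318794786214)/20434 ≈ 231.2*I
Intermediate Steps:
J(L, r) = -2 + (-1 + L)**2
D = 275 (D = 3 + 272 = 275)
W(X, K) = -9/(273 + (-1 + K)**2 - X) (W(X, K) = -9/(((-2 + (-1 + K)**2) - X) + 275) = -9/((-2 + (-1 + K)**2 - X) + 275) = -9/(273 + (-1 + K)**2 - X))
y = -53452 (y = -332*161 = -53452)
sqrt(W(-20, -246) + y) = sqrt(-9/(273 + (-1 - 246)**2 - 1*(-20)) - 53452) = sqrt(-9/(273 + (-247)**2 + 20) - 53452) = sqrt(-9/(273 + 61009 + 20) - 53452) = sqrt(-9/61302 - 53452) = sqrt(-9*1/61302 - 53452) = sqrt(-3/20434 - 53452) = sqrt(-1092238171/20434) = I*sqrt(22318794786214)/20434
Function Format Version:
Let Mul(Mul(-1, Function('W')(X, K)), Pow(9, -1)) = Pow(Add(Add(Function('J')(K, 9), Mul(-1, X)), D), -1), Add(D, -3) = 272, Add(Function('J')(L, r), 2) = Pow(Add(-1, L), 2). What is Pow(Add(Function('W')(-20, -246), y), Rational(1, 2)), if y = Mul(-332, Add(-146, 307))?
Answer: Mul(Rational(1, 20434), I, Pow(22318794786214, Rational(1, 2))) ≈ Mul(231.20, I)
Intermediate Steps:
Function('J')(L, r) = Add(-2, Pow(Add(-1, L), 2))
D = 275 (D = Add(3, 272) = 275)
Function('W')(X, K) = Mul(-9, Pow(Add(273, Pow(Add(-1, K), 2), Mul(-1, X)), -1)) (Function('W')(X, K) = Mul(-9, Pow(Add(Add(Add(-2, Pow(Add(-1, K), 2)), Mul(-1, X)), 275), -1)) = Mul(-9, Pow(Add(Add(-2, Pow(Add(-1, K), 2), Mul(-1, X)), 275), -1)) = Mul(-9, Pow(Add(273, Pow(Add(-1, K), 2), Mul(-1, X)), -1)))
y = -53452 (y = Mul(-332, 161) = -53452)
Pow(Add(Function('W')(-20, -246), y), Rational(1, 2)) = Pow(Add(Mul(-9, Pow(Add(273, Pow(Add(-1, -246), 2), Mul(-1, -20)), -1)), -53452), Rational(1, 2)) = Pow(Add(Mul(-9, Pow(Add(273, Pow(-247, 2), 20), -1)), -53452), Rational(1, 2)) = Pow(Add(Mul(-9, Pow(Add(273, 61009, 20), -1)), -53452), Rational(1, 2)) = Pow(Add(Mul(-9, Pow(61302, -1)), -53452), Rational(1, 2)) = Pow(Add(Mul(-9, Rational(1, 61302)), -53452), Rational(1, 2)) = Pow(Add(Rational(-3, 20434), -53452), Rational(1, 2)) = Pow(Rational(-1092238171, 20434), Rational(1, 2)) = Mul(Rational(1, 20434), I, Pow(22318794786214, Rational(1, 2)))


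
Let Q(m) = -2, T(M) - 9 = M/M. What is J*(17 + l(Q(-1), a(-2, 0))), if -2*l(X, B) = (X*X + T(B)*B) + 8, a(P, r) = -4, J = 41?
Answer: 1271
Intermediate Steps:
T(M) = 10 (T(M) = 9 + M/M = 9 + 1 = 10)
l(X, B) = -4 - 5*B - X²/2 (l(X, B) = -((X*X + 10*B) + 8)/2 = -((X² + 10*B) + 8)/2 = -(8 + X² + 10*B)/2 = -4 - 5*B - X²/2)
J*(17 + l(Q(-1), a(-2, 0))) = 41*(17 + (-4 - 5*(-4) - ½*(-2)²)) = 41*(17 + (-4 + 20 - ½*4)) = 41*(17 + (-4 + 20 - 2)) = 41*(17 + 14) = 41*31 = 1271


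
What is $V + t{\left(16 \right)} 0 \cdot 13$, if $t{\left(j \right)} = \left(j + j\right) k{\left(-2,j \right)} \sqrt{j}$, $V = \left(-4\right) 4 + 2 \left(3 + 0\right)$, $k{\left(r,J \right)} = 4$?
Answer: $-10$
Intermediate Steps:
$V = -10$ ($V = -16 + 2 \cdot 3 = -16 + 6 = -10$)
$t{\left(j \right)} = 8 j^{\frac{3}{2}}$ ($t{\left(j \right)} = \left(j + j\right) 4 \sqrt{j} = 2 j 4 \sqrt{j} = 8 j \sqrt{j} = 8 j^{\frac{3}{2}}$)
$V + t{\left(16 \right)} 0 \cdot 13 = -10 + 8 \cdot 16^{\frac{3}{2}} \cdot 0 \cdot 13 = -10 + 8 \cdot 64 \cdot 0 = -10 + 512 \cdot 0 = -10 + 0 = -10$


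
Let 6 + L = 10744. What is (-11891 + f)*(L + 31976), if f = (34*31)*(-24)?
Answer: -1588405518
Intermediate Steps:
L = 10738 (L = -6 + 10744 = 10738)
f = -25296 (f = 1054*(-24) = -25296)
(-11891 + f)*(L + 31976) = (-11891 - 25296)*(10738 + 31976) = -37187*42714 = -1588405518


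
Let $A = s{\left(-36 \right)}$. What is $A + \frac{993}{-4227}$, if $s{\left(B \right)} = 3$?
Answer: $\frac{3896}{1409} \approx 2.7651$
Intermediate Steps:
$A = 3$
$A + \frac{993}{-4227} = 3 + \frac{993}{-4227} = 3 + 993 \left(- \frac{1}{4227}\right) = 3 - \frac{331}{1409} = \frac{3896}{1409}$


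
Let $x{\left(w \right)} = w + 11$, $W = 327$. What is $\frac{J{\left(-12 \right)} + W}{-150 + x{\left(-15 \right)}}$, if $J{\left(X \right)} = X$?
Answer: $- \frac{45}{22} \approx -2.0455$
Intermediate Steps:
$x{\left(w \right)} = 11 + w$
$\frac{J{\left(-12 \right)} + W}{-150 + x{\left(-15 \right)}} = \frac{-12 + 327}{-150 + \left(11 - 15\right)} = \frac{315}{-150 - 4} = \frac{315}{-154} = 315 \left(- \frac{1}{154}\right) = - \frac{45}{22}$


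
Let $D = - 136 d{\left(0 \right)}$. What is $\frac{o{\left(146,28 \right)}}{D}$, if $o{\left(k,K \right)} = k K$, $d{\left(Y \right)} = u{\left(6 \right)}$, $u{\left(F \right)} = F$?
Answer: $- \frac{511}{102} \approx -5.0098$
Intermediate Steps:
$d{\left(Y \right)} = 6$
$D = -816$ ($D = \left(-136\right) 6 = -816$)
$o{\left(k,K \right)} = K k$
$\frac{o{\left(146,28 \right)}}{D} = \frac{28 \cdot 146}{-816} = 4088 \left(- \frac{1}{816}\right) = - \frac{511}{102}$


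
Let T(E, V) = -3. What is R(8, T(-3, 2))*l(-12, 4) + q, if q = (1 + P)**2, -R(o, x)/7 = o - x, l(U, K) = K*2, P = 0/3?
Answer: -615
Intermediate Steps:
P = 0 (P = 0*(1/3) = 0)
l(U, K) = 2*K
R(o, x) = -7*o + 7*x (R(o, x) = -7*(o - x) = -7*o + 7*x)
q = 1 (q = (1 + 0)**2 = 1**2 = 1)
R(8, T(-3, 2))*l(-12, 4) + q = (-7*8 + 7*(-3))*(2*4) + 1 = (-56 - 21)*8 + 1 = -77*8 + 1 = -616 + 1 = -615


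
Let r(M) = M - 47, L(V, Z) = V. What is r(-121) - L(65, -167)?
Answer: -233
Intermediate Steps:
r(M) = -47 + M
r(-121) - L(65, -167) = (-47 - 121) - 1*65 = -168 - 65 = -233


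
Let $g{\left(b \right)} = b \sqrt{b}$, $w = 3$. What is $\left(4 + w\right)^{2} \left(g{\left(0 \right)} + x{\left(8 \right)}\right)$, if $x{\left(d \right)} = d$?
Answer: $392$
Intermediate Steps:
$g{\left(b \right)} = b^{\frac{3}{2}}$
$\left(4 + w\right)^{2} \left(g{\left(0 \right)} + x{\left(8 \right)}\right) = \left(4 + 3\right)^{2} \left(0^{\frac{3}{2}} + 8\right) = 7^{2} \left(0 + 8\right) = 49 \cdot 8 = 392$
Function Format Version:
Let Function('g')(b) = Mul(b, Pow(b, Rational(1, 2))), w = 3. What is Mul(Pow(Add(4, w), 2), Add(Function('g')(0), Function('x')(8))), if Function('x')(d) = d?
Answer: 392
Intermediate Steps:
Function('g')(b) = Pow(b, Rational(3, 2))
Mul(Pow(Add(4, w), 2), Add(Function('g')(0), Function('x')(8))) = Mul(Pow(Add(4, 3), 2), Add(Pow(0, Rational(3, 2)), 8)) = Mul(Pow(7, 2), Add(0, 8)) = Mul(49, 8) = 392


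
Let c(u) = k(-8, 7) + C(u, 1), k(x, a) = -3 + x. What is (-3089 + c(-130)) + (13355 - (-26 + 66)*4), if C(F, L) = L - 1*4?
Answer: 10092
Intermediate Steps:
C(F, L) = -4 + L (C(F, L) = L - 4 = -4 + L)
c(u) = -14 (c(u) = (-3 - 8) + (-4 + 1) = -11 - 3 = -14)
(-3089 + c(-130)) + (13355 - (-26 + 66)*4) = (-3089 - 14) + (13355 - (-26 + 66)*4) = -3103 + (13355 - 40*4) = -3103 + (13355 - 1*160) = -3103 + (13355 - 160) = -3103 + 13195 = 10092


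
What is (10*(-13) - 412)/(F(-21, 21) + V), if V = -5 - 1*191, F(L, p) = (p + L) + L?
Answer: 542/217 ≈ 2.4977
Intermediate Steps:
F(L, p) = p + 2*L (F(L, p) = (L + p) + L = p + 2*L)
V = -196 (V = -5 - 191 = -196)
(10*(-13) - 412)/(F(-21, 21) + V) = (10*(-13) - 412)/((21 + 2*(-21)) - 196) = (-130 - 412)/((21 - 42) - 196) = -542/(-21 - 196) = -542/(-217) = -542*(-1/217) = 542/217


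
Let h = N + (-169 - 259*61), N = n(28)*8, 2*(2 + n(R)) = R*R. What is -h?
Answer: 12848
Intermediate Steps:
n(R) = -2 + R**2/2 (n(R) = -2 + (R*R)/2 = -2 + R**2/2)
N = 3120 (N = (-2 + (1/2)*28**2)*8 = (-2 + (1/2)*784)*8 = (-2 + 392)*8 = 390*8 = 3120)
h = -12848 (h = 3120 + (-169 - 259*61) = 3120 + (-169 - 15799) = 3120 - 15968 = -12848)
-h = -1*(-12848) = 12848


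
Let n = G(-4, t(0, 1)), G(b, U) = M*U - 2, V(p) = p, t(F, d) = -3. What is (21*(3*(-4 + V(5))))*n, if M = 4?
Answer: -882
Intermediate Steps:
G(b, U) = -2 + 4*U (G(b, U) = 4*U - 2 = -2 + 4*U)
n = -14 (n = -2 + 4*(-3) = -2 - 12 = -14)
(21*(3*(-4 + V(5))))*n = (21*(3*(-4 + 5)))*(-14) = (21*(3*1))*(-14) = (21*3)*(-14) = 63*(-14) = -882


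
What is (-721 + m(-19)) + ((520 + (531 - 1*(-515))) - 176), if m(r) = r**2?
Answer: 1030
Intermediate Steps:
(-721 + m(-19)) + ((520 + (531 - 1*(-515))) - 176) = (-721 + (-19)**2) + ((520 + (531 - 1*(-515))) - 176) = (-721 + 361) + ((520 + (531 + 515)) - 176) = -360 + ((520 + 1046) - 176) = -360 + (1566 - 176) = -360 + 1390 = 1030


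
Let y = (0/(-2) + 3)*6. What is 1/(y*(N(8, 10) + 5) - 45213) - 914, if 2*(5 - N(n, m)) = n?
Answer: -41225971/45105 ≈ -914.00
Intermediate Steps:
N(n, m) = 5 - n/2
y = 18 (y = (0*(-1/2) + 3)*6 = (0 + 3)*6 = 3*6 = 18)
1/(y*(N(8, 10) + 5) - 45213) - 914 = 1/(18*((5 - 1/2*8) + 5) - 45213) - 914 = 1/(18*((5 - 4) + 5) - 45213) - 914 = 1/(18*(1 + 5) - 45213) - 914 = 1/(18*6 - 45213) - 914 = 1/(108 - 45213) - 914 = 1/(-45105) - 914 = -1/45105 - 914 = -41225971/45105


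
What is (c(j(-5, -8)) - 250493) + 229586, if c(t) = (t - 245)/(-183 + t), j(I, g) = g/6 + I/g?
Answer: -92173066/4409 ≈ -20906.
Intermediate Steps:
j(I, g) = g/6 + I/g (j(I, g) = g*(⅙) + I/g = g/6 + I/g)
c(t) = (-245 + t)/(-183 + t)
(c(j(-5, -8)) - 250493) + 229586 = ((-245 + ((⅙)*(-8) - 5/(-8)))/(-183 + ((⅙)*(-8) - 5/(-8))) - 250493) + 229586 = ((-245 + (-4/3 - 5*(-⅛)))/(-183 + (-4/3 - 5*(-⅛))) - 250493) + 229586 = ((-245 + (-4/3 + 5/8))/(-183 + (-4/3 + 5/8)) - 250493) + 229586 = ((-245 - 17/24)/(-183 - 17/24) - 250493) + 229586 = (-5897/24/(-4409/24) - 250493) + 229586 = (-24/4409*(-5897/24) - 250493) + 229586 = (5897/4409 - 250493) + 229586 = -1104417740/4409 + 229586 = -92173066/4409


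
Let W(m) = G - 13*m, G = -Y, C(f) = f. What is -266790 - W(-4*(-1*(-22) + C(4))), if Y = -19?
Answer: -268161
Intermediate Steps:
G = 19 (G = -1*(-19) = 19)
W(m) = 19 - 13*m
-266790 - W(-4*(-1*(-22) + C(4))) = -266790 - (19 - (-52)*(-1*(-22) + 4)) = -266790 - (19 - (-52)*(22 + 4)) = -266790 - (19 - (-52)*26) = -266790 - (19 - 13*(-104)) = -266790 - (19 + 1352) = -266790 - 1*1371 = -266790 - 1371 = -268161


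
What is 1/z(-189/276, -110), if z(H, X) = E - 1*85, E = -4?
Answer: -1/89 ≈ -0.011236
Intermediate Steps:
z(H, X) = -89 (z(H, X) = -4 - 1*85 = -4 - 85 = -89)
1/z(-189/276, -110) = 1/(-89) = -1/89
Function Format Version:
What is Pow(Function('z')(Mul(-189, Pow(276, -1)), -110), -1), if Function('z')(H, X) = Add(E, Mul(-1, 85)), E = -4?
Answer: Rational(-1, 89) ≈ -0.011236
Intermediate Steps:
Function('z')(H, X) = -89 (Function('z')(H, X) = Add(-4, Mul(-1, 85)) = Add(-4, -85) = -89)
Pow(Function('z')(Mul(-189, Pow(276, -1)), -110), -1) = Pow(-89, -1) = Rational(-1, 89)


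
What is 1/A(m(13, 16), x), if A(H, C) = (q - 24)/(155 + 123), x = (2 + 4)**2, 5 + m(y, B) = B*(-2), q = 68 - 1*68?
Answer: -139/12 ≈ -11.583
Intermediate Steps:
q = 0 (q = 68 - 68 = 0)
m(y, B) = -5 - 2*B (m(y, B) = -5 + B*(-2) = -5 - 2*B)
x = 36 (x = 6**2 = 36)
A(H, C) = -12/139 (A(H, C) = (0 - 24)/(155 + 123) = -24/278 = -24*1/278 = -12/139)
1/A(m(13, 16), x) = 1/(-12/139) = -139/12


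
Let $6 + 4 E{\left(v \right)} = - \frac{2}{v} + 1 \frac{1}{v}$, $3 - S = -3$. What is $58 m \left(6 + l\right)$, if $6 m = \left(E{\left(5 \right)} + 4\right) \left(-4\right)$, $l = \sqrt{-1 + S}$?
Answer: $- \frac{2842}{5} - \frac{1421 \sqrt{5}}{15} \approx -780.23$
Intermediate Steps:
$S = 6$ ($S = 3 - -3 = 3 + 3 = 6$)
$l = \sqrt{5}$ ($l = \sqrt{-1 + 6} = \sqrt{5} \approx 2.2361$)
$E{\left(v \right)} = - \frac{3}{2} - \frac{1}{4 v}$ ($E{\left(v \right)} = - \frac{3}{2} + \frac{- \frac{2}{v} + 1 \frac{1}{v}}{4} = - \frac{3}{2} + \frac{- \frac{2}{v} + \frac{1}{v}}{4} = - \frac{3}{2} + \frac{\left(-1\right) \frac{1}{v}}{4} = - \frac{3}{2} - \frac{1}{4 v}$)
$m = - \frac{49}{30}$ ($m = \frac{\left(\frac{-1 - 30}{4 \cdot 5} + 4\right) \left(-4\right)}{6} = \frac{\left(\frac{1}{4} \cdot \frac{1}{5} \left(-1 - 30\right) + 4\right) \left(-4\right)}{6} = \frac{\left(\frac{1}{4} \cdot \frac{1}{5} \left(-31\right) + 4\right) \left(-4\right)}{6} = \frac{\left(- \frac{31}{20} + 4\right) \left(-4\right)}{6} = \frac{\frac{49}{20} \left(-4\right)}{6} = \frac{1}{6} \left(- \frac{49}{5}\right) = - \frac{49}{30} \approx -1.6333$)
$58 m \left(6 + l\right) = 58 \left(- \frac{49 \left(6 + \sqrt{5}\right)}{30}\right) = 58 \left(- \frac{49}{5} - \frac{49 \sqrt{5}}{30}\right) = - \frac{2842}{5} - \frac{1421 \sqrt{5}}{15}$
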